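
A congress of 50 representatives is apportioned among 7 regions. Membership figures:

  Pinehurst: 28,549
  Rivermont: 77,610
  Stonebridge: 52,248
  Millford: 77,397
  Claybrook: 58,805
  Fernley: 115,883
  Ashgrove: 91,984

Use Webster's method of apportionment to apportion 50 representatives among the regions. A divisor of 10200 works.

Pinehurst: 3, Rivermont: 8, Stonebridge: 5, Millford: 8, Claybrook: 6, Fernley: 11, Ashgrove: 9

With modified divisor 10200: modified quotas Pinehurst 2.799, Rivermont 7.609, Stonebridge 5.122, Millford 7.588, Claybrook 5.765, Fernley 11.361, Ashgrove 9.018.
Rounding to the nearest integer: Pinehurst 3, Rivermont 8, Stonebridge 5, Millford 8, Claybrook 6, Fernley 11, Ashgrove 9 (total 50).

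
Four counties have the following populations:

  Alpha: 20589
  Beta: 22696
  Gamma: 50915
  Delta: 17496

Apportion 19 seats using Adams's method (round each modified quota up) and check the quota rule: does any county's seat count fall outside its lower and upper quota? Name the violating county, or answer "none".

none

Standard quotas: Alpha 3.502, Beta 3.861, Gamma 8.661, Delta 2.976.
Adams allocation: Alpha 4, Beta 4, Gamma 8, Delta 3.
Every allocation lies between the lower and upper quota.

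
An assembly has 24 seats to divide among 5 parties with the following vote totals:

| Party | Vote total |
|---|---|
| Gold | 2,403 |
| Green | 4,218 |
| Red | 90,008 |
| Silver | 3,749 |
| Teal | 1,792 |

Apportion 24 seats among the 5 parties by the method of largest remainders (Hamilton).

Total 102170; standard divisor 102170/24 ≈ 4257.083.
Standard quotas: Gold 0.5645, Green 0.9908, Red 21.1431, Silver 0.8806, Teal 0.4209.
Lower quotas: Gold 0, Green 0, Red 21, Silver 0, Teal 0 (sum 21, leaving 3 seats).
Remainders in descending order: Green 0.9908, Silver 0.8806, Gold 0.5645, Teal 0.4209, Red 0.1431.
The surplus seats go to Green, Silver, Gold.

Gold=1; Green=1; Red=21; Silver=1; Teal=0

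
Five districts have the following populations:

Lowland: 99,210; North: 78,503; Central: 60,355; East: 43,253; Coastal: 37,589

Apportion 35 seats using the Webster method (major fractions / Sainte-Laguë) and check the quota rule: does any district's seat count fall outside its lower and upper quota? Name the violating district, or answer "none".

Standard quotas: Lowland 10.888, North 8.616, Central 6.624, East 4.747, Coastal 4.125.
Webster allocation: Lowland 11, North 8, Central 7, East 5, Coastal 4.
Every allocation lies between the lower and upper quota.

none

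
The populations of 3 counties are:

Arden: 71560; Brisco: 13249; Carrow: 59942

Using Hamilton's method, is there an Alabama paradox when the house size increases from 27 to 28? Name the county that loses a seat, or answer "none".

At 27 seats: Arden 13, Brisco 3, Carrow 11.
At 28 seats: Arden 14, Brisco 2, Carrow 12.
Brisco drops from 3 to 2.

Brisco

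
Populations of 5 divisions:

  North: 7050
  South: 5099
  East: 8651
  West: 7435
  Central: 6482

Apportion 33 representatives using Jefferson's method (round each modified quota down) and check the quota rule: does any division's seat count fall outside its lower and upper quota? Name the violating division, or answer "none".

Standard quotas: North 6.701, South 4.847, East 8.223, West 7.067, Central 6.161.
Jefferson allocation: North 7, South 5, East 8, West 7, Central 6.
Every allocation lies between the lower and upper quota.

none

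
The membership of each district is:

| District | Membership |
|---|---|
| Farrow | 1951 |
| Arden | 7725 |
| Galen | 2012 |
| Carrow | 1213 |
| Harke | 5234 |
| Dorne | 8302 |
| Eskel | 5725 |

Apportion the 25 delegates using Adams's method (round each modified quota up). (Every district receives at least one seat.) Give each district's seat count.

Standard divisor 32162/25 ≈ 1286.48; standard quotas: Farrow 1.517, Arden 6.005, Galen 1.564, Carrow 0.943, Harke 4.068, Dorne 6.453, Eskel 4.450.
Rounding up gives 2, 7, 2, 1, 5, 7, 5 = 29 seats, so the divisor must be adjusted.
With modified divisor 1500: modified quotas Farrow 1.301, Arden 5.150, Galen 1.341, Carrow 0.809, Harke 3.489, Dorne 5.535, Eskel 3.817.
Rounding up: Farrow 2, Arden 6, Galen 2, Carrow 1, Harke 4, Dorne 6, Eskel 4 (total 25).

Farrow 2, Arden 6, Galen 2, Carrow 1, Harke 4, Dorne 6, Eskel 4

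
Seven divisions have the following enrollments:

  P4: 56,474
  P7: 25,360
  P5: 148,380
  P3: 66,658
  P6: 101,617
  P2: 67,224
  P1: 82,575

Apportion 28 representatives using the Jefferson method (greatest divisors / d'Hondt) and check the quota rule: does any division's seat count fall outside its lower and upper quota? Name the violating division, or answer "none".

none

Standard quotas: P4 2.884, P7 1.295, P5 7.577, P3 3.404, P6 5.189, P2 3.433, P1 4.217.
Jefferson allocation: P4 3, P7 1, P5 8, P3 3, P6 6, P2 3, P1 4.
Every allocation lies between the lower and upper quota.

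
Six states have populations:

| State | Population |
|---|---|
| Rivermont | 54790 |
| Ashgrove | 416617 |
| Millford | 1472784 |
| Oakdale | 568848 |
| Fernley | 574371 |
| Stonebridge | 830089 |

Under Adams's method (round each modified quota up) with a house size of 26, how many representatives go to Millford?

9

Standard divisor 3917499/26 ≈ 150673.038; standard quotas: Rivermont 0.364, Ashgrove 2.765, Millford 9.775, Oakdale 3.775, Fernley 3.812, Stonebridge 5.509.
Rounding up gives 1, 3, 10, 4, 4, 6 = 28 seats, so the divisor must be adjusted.
With modified divisor 175100: modified quotas Rivermont 0.313, Ashgrove 2.379, Millford 8.411, Oakdale 3.249, Fernley 3.280, Stonebridge 4.741.
Rounding up: Rivermont 1, Ashgrove 3, Millford 9, Oakdale 4, Fernley 4, Stonebridge 5 (total 26).
Millford receives 9.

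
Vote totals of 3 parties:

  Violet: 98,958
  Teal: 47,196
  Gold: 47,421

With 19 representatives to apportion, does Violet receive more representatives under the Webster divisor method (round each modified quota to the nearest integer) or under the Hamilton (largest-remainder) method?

Webster: Violet 9, Teal 5, Gold 5.
Hamilton: Violet 10, Teal 4, Gold 5.
Violet gets 9 under Webster and 10 under Hamilton.

Hamilton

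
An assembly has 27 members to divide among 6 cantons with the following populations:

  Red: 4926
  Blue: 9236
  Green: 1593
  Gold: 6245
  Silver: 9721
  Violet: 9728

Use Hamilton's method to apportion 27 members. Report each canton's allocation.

Red 3; Blue 6; Green 1; Gold 4; Silver 6; Violet 7

Standard divisor: 41449 ÷ 27 ≈ 1535.148.
Standard quotas: Red 3.2088, Blue 6.0164, Green 1.0377, Gold 4.0680, Silver 6.3323, Violet 6.3368.
Lower quotas: Red 3, Blue 6, Green 1, Gold 4, Silver 6, Violet 6 (sum 26, leaving 1 seat).
Remainders in descending order: Violet 0.3368, Silver 0.3323, Red 0.2088, Gold 0.0680, Green 0.0377, Blue 0.0164.
The surplus seat goes to Violet.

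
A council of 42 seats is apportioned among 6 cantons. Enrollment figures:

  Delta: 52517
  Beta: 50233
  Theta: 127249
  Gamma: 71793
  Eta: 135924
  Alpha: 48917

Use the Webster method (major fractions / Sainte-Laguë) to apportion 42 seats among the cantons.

Delta 5, Beta 4, Theta 11, Gamma 6, Eta 12, Alpha 4

Standard divisor 486633/42 ≈ 11586.5; standard quotas: Delta 4.533, Beta 4.335, Theta 10.983, Gamma 6.196, Eta 11.731, Alpha 4.222.
Rounding to the nearest integer gives Delta 5, Beta 4, Theta 11, Gamma 6, Eta 12, Alpha 4 — total 42, matching the house size, so no adjustment is needed.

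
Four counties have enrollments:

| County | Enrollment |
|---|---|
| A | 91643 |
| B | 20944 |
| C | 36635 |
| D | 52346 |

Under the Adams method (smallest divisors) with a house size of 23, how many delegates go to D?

6

Standard divisor 201568/23 ≈ 8763.826; standard quotas: A 10.457, B 2.390, C 4.180, D 5.973.
Rounding up gives 11, 3, 5, 6 = 25 seats, so the divisor must be adjusted.
With modified divisor 9700: modified quotas A 9.448, B 2.159, C 3.777, D 5.396.
Rounding up: A 10, B 3, C 4, D 6 (total 23).
D receives 6.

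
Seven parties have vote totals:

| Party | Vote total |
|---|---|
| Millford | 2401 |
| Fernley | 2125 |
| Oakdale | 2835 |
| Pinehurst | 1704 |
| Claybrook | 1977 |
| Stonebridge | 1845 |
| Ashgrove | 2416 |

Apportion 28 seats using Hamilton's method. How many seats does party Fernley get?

4

Standard divisor: 15303 ÷ 28 ≈ 546.536.
Standard quotas: Millford 4.393, Fernley 3.888, Oakdale 5.187, Pinehurst 3.118, Claybrook 3.617, Stonebridge 3.376, Ashgrove 4.421.
Lower quotas: Millford 4, Fernley 3, Oakdale 5, Pinehurst 3, Claybrook 3, Stonebridge 3, Ashgrove 4 (sum 25, leaving 3 seats).
Remainders in descending order: Fernley 0.888, Claybrook 0.617, Ashgrove 0.421, Millford 0.393, Stonebridge 0.376, Oakdale 0.187, Pinehurst 0.118.
Largest remainders: Fernley, Claybrook, Ashgrove receive the extra seats.
Fernley receives 4.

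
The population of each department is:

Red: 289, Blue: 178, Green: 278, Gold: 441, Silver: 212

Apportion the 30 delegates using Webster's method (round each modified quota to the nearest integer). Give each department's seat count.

Standard divisor 1398/30 ≈ 46.6; standard quotas: Red 6.202, Blue 3.820, Green 5.966, Gold 9.464, Silver 4.549.
Rounding to the nearest integer gives Red 6, Blue 4, Green 6, Gold 9, Silver 5 — total 30, matching the house size, so no adjustment is needed.

Red 6; Blue 4; Green 6; Gold 9; Silver 5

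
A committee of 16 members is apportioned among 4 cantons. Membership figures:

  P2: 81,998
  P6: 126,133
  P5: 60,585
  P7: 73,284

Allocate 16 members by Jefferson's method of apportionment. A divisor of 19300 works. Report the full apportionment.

With modified divisor 19300: modified quotas P2 4.249, P6 6.535, P5 3.139, P7 3.797.
Rounding down: P2 4, P6 6, P5 3, P7 3 (total 16).

P2 4; P6 6; P5 3; P7 3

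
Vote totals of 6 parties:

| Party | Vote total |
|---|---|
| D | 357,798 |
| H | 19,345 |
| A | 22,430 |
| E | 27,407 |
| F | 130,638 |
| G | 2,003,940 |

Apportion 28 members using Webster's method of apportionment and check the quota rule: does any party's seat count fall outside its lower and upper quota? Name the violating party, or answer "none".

G

Standard quotas: D 3.911, H 0.211, A 0.245, E 0.300, F 1.428, G 21.905.
Webster allocation: D 4, H 0, A 0, E 0, F 1, G 23.
G has quota 21.905 (lower 21, upper 22) but receives 23 — outside the quota interval.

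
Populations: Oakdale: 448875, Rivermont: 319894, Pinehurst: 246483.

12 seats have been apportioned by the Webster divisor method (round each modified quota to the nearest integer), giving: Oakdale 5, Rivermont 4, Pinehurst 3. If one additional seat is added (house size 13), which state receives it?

Priority for the next seat is population ÷ (current seats + 0.5).
Priorities: Oakdale 81613.636, Rivermont 71087.556, Pinehurst 70423.714.
Highest priority: Oakdale.

Oakdale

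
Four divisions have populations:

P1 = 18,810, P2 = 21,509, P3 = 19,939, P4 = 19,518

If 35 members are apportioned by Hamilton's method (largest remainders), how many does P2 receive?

9

Standard divisor: 79776 ÷ 35 ≈ 2279.314.
Standard quotas: P1 8.2525, P2 9.4366, P3 8.7478, P4 8.5631.
Lower quotas: P1 8, P2 9, P3 8, P4 8 (sum 33, leaving 2 seats).
Remainders in descending order: P3 0.7478, P4 0.5631, P2 0.4366, P1 0.2525.
The surplus seats go to P3, P4.
P2 receives 9.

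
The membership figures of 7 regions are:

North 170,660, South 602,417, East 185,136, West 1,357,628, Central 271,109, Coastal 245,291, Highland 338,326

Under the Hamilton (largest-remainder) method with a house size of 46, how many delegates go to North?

2

Standard divisor: 3170567 ÷ 46 ≈ 68925.37.
Standard quotas: North 2.4760, South 8.7401, East 2.6860, West 19.6971, Central 3.9334, Coastal 3.5588, Highland 4.9086.
Lower quotas: North 2, South 8, East 2, West 19, Central 3, Coastal 3, Highland 4 (sum 41, leaving 5 seats).
Remainders in descending order: Central 0.9334, Highland 0.9086, South 0.7401, West 0.6971, East 0.6860, Coastal 0.5588, North 0.4760.
Largest remainders: Central, Highland, South, West, East receive the extra seats.
North receives 2.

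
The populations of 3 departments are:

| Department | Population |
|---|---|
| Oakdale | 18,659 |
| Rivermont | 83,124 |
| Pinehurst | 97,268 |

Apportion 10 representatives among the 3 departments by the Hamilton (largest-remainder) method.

Oakdale 1, Rivermont 4, Pinehurst 5

The standard divisor is 199051/10 ≈ 19905.1.
Standard quotas: Oakdale 0.9374, Rivermont 4.1760, Pinehurst 4.8866.
Lower quotas: Oakdale 0, Rivermont 4, Pinehurst 4 (sum 8, leaving 2 seats).
Remainders in descending order: Oakdale 0.9374, Pinehurst 0.8866, Rivermont 0.1760.
Largest remainders: Oakdale, Pinehurst receive the extra seats.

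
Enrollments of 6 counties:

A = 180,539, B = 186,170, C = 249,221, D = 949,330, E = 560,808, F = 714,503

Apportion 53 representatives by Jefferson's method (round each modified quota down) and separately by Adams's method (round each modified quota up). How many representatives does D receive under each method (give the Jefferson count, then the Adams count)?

Jefferson: A 3, B 3, C 4, D 18, E 11, F 14.
Adams: A 4, B 4, C 5, D 17, E 10, F 13.
D gets 18 under Jefferson and 17 under Adams.

18 and 17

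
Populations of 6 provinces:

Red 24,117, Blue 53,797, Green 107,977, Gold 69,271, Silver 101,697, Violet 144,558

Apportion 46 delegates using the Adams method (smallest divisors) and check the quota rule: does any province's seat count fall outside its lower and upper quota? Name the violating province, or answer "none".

none

Standard quotas: Red 2.212, Blue 4.935, Green 9.906, Gold 6.355, Silver 9.330, Violet 13.262.
Adams allocation: Red 3, Blue 5, Green 10, Gold 6, Silver 9, Violet 13.
Every allocation lies between the lower and upper quota.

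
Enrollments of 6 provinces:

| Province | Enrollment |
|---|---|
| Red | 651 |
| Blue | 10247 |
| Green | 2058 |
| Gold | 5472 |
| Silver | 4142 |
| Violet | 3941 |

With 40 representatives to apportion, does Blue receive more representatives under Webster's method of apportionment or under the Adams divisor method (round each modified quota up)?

Webster: Red 1, Blue 16, Green 3, Gold 8, Silver 6, Violet 6.
Adams: Red 1, Blue 15, Green 3, Gold 8, Silver 7, Violet 6.
Blue gets 16 under Webster and 15 under Adams.

Webster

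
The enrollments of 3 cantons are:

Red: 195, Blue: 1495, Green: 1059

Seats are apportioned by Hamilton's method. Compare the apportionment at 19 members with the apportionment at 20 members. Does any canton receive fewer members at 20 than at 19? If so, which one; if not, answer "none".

Red

At 19 seats: Red 2, Blue 10, Green 7.
At 20 seats: Red 1, Blue 11, Green 8.
Red drops from 2 to 1.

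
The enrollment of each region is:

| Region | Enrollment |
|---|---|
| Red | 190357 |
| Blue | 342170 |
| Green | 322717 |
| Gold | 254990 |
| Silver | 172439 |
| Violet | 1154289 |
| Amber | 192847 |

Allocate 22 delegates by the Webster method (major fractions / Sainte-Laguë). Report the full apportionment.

Standard divisor 2629809/22 ≈ 119536.773; standard quotas: Red 1.592, Blue 2.862, Green 2.700, Gold 2.133, Silver 1.443, Violet 9.656, Amber 1.613.
Rounding to the nearest integer gives 2, 3, 3, 2, 1, 10, 2 = 23 seats, so the divisor must be adjusted.
With modified divisor 124200: modified quotas Red 1.533, Blue 2.755, Green 2.598, Gold 2.053, Silver 1.388, Violet 9.294, Amber 1.553.
Rounding to the nearest integer: Red 2, Blue 3, Green 3, Gold 2, Silver 1, Violet 9, Amber 2 (total 22).

Red 2, Blue 3, Green 3, Gold 2, Silver 1, Violet 9, Amber 2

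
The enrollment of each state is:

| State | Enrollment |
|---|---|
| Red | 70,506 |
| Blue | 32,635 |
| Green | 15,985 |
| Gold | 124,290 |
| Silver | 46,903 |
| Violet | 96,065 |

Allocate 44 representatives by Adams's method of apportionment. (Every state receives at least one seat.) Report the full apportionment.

Standard divisor 386384/44 ≈ 8781.455; standard quotas: Red 8.029, Blue 3.716, Green 1.820, Gold 14.154, Silver 5.341, Violet 10.940.
Rounding up gives 9, 4, 2, 15, 6, 11 = 47 seats, so the divisor must be adjusted.
With modified divisor 9500: modified quotas Red 7.422, Blue 3.435, Green 1.683, Gold 13.083, Silver 4.937, Violet 10.112.
Rounding up: Red 8, Blue 4, Green 2, Gold 14, Silver 5, Violet 11 (total 44).

Red=8, Blue=4, Green=2, Gold=14, Silver=5, Violet=11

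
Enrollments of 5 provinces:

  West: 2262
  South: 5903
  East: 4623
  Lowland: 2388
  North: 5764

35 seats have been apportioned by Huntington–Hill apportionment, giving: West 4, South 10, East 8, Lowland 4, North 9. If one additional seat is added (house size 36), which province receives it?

North

Priority for the next seat is population ÷ (√(s·(s+1))).
Priorities: West 505.799, South 562.829, East 544.826, Lowland 533.973, North 607.579.
Highest priority: North.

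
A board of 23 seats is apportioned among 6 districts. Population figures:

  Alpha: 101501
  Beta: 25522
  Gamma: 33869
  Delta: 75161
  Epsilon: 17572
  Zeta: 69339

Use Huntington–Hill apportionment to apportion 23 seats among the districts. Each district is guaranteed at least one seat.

Alpha: 7; Beta: 2; Gamma: 3; Delta: 5; Epsilon: 1; Zeta: 5

With divisor 13775: modified quotas Alpha 7.368, Beta 1.853, Gamma 2.459, Delta 5.456, Epsilon 1.276, Zeta 5.034.
Geometric-mean thresholds: Alpha √(7·8)=7.483, Beta √(1·2)=1.414, Gamma √(2·3)=2.449, Delta √(5·6)=5.477, Epsilon √(1·2)=1.414, Zeta √(5·6)=5.477.
Each quota rounded against its threshold gives Alpha 7, Beta 2, Gamma 3, Delta 5, Epsilon 1, Zeta 5 (total 23).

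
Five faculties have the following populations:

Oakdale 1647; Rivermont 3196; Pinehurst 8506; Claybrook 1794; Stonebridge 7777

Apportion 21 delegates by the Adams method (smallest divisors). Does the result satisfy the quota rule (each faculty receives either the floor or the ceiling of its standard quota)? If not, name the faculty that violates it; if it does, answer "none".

Standard quotas: Oakdale 1.509, Rivermont 2.928, Pinehurst 7.793, Claybrook 1.644, Stonebridge 7.126.
Adams allocation: Oakdale 2, Rivermont 3, Pinehurst 7, Claybrook 2, Stonebridge 7.
Every allocation lies between the lower and upper quota.

none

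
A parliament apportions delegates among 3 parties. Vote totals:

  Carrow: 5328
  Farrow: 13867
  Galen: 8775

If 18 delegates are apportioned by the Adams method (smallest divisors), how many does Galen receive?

6

Standard divisor 27970/18 ≈ 1553.889; standard quotas: Carrow 3.429, Farrow 8.924, Galen 5.647.
Rounding up gives 4, 9, 6 = 19 seats, so the divisor must be adjusted.
With modified divisor 1740: modified quotas Carrow 3.062, Farrow 7.970, Galen 5.043.
Rounding up: Carrow 4, Farrow 8, Galen 6 (total 18).
Galen receives 6.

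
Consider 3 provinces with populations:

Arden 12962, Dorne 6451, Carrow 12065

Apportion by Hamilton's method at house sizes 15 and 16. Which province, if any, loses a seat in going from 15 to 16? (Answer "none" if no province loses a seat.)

none

At 15 seats: Arden 6, Dorne 3, Carrow 6.
At 16 seats: Arden 7, Dorne 3, Carrow 6.
No province's allocation decreased.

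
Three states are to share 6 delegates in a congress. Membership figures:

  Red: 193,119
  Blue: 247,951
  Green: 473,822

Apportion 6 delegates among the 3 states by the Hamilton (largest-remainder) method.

Red=1; Blue=2; Green=3

The standard divisor is 914892/6 = 152482.
Standard quotas: Red 1.2665, Blue 1.6261, Green 3.1074.
Lower quotas: Red 1, Blue 1, Green 3 (sum 5, leaving 1 seat).
Remainders in descending order: Blue 0.6261, Red 0.2665, Green 0.1074.
The surplus seat goes to Blue.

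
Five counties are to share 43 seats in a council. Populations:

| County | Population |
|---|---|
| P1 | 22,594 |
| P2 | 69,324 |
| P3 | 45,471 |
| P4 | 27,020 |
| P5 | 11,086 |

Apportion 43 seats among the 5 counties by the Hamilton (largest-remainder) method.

The standard divisor is 175495/43 ≈ 4081.279.
Standard quotas: P1 5.5360, P2 16.9859, P3 11.1414, P4 6.6205, P5 2.7163.
Lower quotas: P1 5, P2 16, P3 11, P4 6, P5 2 (sum 40, leaving 3 seats).
Remainders in descending order: P2 0.9859, P5 0.7163, P4 0.6205, P1 0.5360, P3 0.1414.
Largest remainders: P2, P5, P4 receive the extra seats.

P1=5, P2=17, P3=11, P4=7, P5=3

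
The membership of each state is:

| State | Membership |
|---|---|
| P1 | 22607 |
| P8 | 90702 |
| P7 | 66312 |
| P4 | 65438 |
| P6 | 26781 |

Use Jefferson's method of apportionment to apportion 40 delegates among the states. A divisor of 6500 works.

With modified divisor 6500: modified quotas P1 3.478, P8 13.954, P7 10.202, P4 10.067, P6 4.120.
Rounding down: P1 3, P8 13, P7 10, P4 10, P6 4 (total 40).

P1=3; P8=13; P7=10; P4=10; P6=4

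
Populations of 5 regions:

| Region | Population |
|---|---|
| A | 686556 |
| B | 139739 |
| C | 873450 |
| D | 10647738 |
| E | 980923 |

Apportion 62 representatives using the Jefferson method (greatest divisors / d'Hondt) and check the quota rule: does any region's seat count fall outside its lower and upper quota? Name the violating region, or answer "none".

D

Standard quotas: A 3.194, B 0.650, C 4.063, D 49.530, E 4.563.
Jefferson allocation: A 3, B 0, C 4, D 51, E 4.
D has quota 49.530 (lower 49, upper 50) but receives 51 — outside the quota interval.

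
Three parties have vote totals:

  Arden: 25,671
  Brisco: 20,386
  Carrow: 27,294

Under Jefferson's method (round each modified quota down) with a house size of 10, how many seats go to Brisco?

Standard divisor 73351/10 ≈ 7335.1; standard quotas: Arden 3.500, Brisco 2.779, Carrow 3.721.
Rounding down gives 3, 2, 3 = 8 seats, so the divisor must be adjusted.
With modified divisor 6600: modified quotas Arden 3.890, Brisco 3.089, Carrow 4.135.
Rounding down: Arden 3, Brisco 3, Carrow 4 (total 10).
Brisco receives 3.

3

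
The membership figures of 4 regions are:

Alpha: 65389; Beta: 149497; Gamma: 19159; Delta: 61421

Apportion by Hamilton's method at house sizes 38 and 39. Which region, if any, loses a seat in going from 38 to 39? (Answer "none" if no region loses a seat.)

At 38 seats: Alpha 8, Beta 19, Gamma 3, Delta 8.
At 39 seats: Alpha 9, Beta 20, Gamma 2, Delta 8.
Gamma drops from 3 to 2.

Gamma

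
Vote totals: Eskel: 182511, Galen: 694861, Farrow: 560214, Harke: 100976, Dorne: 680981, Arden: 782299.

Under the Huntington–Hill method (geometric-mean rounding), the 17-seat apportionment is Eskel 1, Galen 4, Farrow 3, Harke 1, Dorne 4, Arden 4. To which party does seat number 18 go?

Arden

Priority for the next seat is population ÷ (√(s·(s+1))).
Priorities: Eskel 129054.766, Galen 155375.643, Farrow 161719.852, Harke 71400.814, Dorne 152271.981, Arden 174927.374.
Highest priority: Arden.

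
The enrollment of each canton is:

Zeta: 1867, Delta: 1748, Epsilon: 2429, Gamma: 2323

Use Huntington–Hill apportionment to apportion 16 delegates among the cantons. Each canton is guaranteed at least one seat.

With divisor 529: modified quotas Zeta 3.529, Delta 3.304, Epsilon 4.592, Gamma 4.391.
Geometric-mean thresholds: Zeta √(3·4)=3.464, Delta √(3·4)=3.464, Epsilon √(4·5)=4.472, Gamma √(4·5)=4.472.
Each quota rounded against its threshold gives Zeta 4, Delta 3, Epsilon 5, Gamma 4 (total 16).

Zeta=4; Delta=3; Epsilon=5; Gamma=4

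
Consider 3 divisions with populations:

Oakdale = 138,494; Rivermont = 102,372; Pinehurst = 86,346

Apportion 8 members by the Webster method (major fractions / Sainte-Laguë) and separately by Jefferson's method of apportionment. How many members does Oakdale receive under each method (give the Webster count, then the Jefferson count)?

3 and 4

Webster: Oakdale 3, Rivermont 3, Pinehurst 2.
Jefferson: Oakdale 4, Rivermont 2, Pinehurst 2.
Oakdale gets 3 under Webster and 4 under Jefferson.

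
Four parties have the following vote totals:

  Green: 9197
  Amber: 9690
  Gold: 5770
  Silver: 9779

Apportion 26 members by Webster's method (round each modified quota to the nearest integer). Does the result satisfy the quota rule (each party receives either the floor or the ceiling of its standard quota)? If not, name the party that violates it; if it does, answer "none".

none

Standard quotas: Green 6.944, Amber 7.316, Gold 4.356, Silver 7.383.
Webster allocation: Green 7, Amber 7, Gold 4, Silver 8.
Every allocation lies between the lower and upper quota.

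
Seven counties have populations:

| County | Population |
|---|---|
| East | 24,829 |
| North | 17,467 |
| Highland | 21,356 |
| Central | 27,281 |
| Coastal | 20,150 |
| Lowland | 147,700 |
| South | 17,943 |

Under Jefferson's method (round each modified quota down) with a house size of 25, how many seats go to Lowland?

Standard divisor 276726/25 ≈ 11069.04; standard quotas: East 2.243, North 1.578, Highland 1.929, Central 2.465, Coastal 1.820, Lowland 13.344, South 1.621.
Rounding down gives 2, 1, 1, 2, 1, 13, 1 = 21 seats, so the divisor must be adjusted.
With modified divisor 9500: modified quotas East 2.614, North 1.839, Highland 2.248, Central 2.872, Coastal 2.121, Lowland 15.547, South 1.889.
Rounding down: East 2, North 1, Highland 2, Central 2, Coastal 2, Lowland 15, South 1 (total 25).
Lowland receives 15.

15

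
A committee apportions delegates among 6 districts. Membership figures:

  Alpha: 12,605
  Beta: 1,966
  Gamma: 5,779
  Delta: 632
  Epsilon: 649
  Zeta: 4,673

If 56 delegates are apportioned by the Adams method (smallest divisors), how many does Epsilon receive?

Standard divisor 26304/56 ≈ 469.714; standard quotas: Alpha 26.835, Beta 4.186, Gamma 12.303, Delta 1.345, Epsilon 1.382, Zeta 9.949.
Rounding up gives 27, 5, 13, 2, 2, 10 = 59 seats, so the divisor must be adjusted.
With modified divisor 500: modified quotas Alpha 25.210, Beta 3.932, Gamma 11.558, Delta 1.264, Epsilon 1.298, Zeta 9.346.
Rounding up: Alpha 26, Beta 4, Gamma 12, Delta 2, Epsilon 2, Zeta 10 (total 56).
Epsilon receives 2.

2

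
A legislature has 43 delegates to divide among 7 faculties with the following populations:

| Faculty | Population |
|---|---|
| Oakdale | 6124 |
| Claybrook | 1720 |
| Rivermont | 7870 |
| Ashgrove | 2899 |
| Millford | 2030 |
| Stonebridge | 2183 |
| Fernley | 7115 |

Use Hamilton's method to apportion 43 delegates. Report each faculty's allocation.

Oakdale 9, Claybrook 3, Rivermont 11, Ashgrove 4, Millford 3, Stonebridge 3, Fernley 10

Total 29941; standard divisor 29941/43 ≈ 696.302.
Standard quotas: Oakdale 8.7950, Claybrook 2.4702, Rivermont 11.3026, Ashgrove 4.1634, Millford 2.9154, Stonebridge 3.1351, Fernley 10.2183.
Lower quotas: Oakdale 8, Claybrook 2, Rivermont 11, Ashgrove 4, Millford 2, Stonebridge 3, Fernley 10 (sum 40, leaving 3 seats).
Remainders in descending order: Millford 0.9154, Oakdale 0.7950, Claybrook 0.4702, Rivermont 0.3026, Fernley 0.2183, Ashgrove 0.1634, Stonebridge 0.1351.
The surplus seats go to Millford, Oakdale, Claybrook.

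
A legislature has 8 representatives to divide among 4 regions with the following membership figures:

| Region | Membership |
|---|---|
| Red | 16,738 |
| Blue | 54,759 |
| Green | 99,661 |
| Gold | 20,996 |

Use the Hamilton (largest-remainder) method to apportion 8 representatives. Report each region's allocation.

The standard divisor is 192154/8 ≈ 24019.25.
Standard quotas: Red 0.6969, Blue 2.2798, Green 4.1492, Gold 0.8741.
Lower quotas: Red 0, Blue 2, Green 4, Gold 0 (sum 6, leaving 2 seats).
Remainders in descending order: Gold 0.8741, Red 0.6969, Blue 0.2798, Green 0.1492.
Largest remainders: Gold, Red receive the extra seats.

Red 1, Blue 2, Green 4, Gold 1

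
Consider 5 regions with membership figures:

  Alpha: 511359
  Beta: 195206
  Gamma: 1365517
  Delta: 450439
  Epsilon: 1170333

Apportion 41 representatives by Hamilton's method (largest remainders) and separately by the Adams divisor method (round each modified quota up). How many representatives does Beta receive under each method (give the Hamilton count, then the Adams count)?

2 and 3

Hamilton: Alpha 6, Beta 2, Gamma 15, Delta 5, Epsilon 13.
Adams: Alpha 6, Beta 3, Gamma 15, Delta 5, Epsilon 12.
Beta gets 2 under Hamilton and 3 under Adams.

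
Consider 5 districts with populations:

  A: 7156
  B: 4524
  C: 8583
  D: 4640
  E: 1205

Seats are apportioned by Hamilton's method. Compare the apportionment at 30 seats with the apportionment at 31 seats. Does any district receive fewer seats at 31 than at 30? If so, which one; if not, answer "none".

E

At 30 seats: A 8, B 5, C 10, D 5, E 2.
At 31 seats: A 9, B 5, C 10, D 6, E 1.
E drops from 2 to 1.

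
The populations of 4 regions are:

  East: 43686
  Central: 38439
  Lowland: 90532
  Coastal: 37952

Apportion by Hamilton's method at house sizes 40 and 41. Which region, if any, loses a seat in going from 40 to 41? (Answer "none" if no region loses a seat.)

Central

At 40 seats: East 8, Central 8, Lowland 17, Coastal 7.
At 41 seats: East 9, Central 7, Lowland 18, Coastal 7.
Central drops from 8 to 7.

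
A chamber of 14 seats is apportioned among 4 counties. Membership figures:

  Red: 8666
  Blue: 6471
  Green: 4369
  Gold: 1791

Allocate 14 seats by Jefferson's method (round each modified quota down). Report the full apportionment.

Standard divisor 21297/14 ≈ 1521.214; standard quotas: Red 5.697, Blue 4.254, Green 2.872, Gold 1.177.
Rounding down gives 5, 4, 2, 1 = 12 seats, so the divisor must be adjusted.
With modified divisor 1400: modified quotas Red 6.190, Blue 4.622, Green 3.121, Gold 1.279.
Rounding down: Red 6, Blue 4, Green 3, Gold 1 (total 14).

Red 6, Blue 4, Green 3, Gold 1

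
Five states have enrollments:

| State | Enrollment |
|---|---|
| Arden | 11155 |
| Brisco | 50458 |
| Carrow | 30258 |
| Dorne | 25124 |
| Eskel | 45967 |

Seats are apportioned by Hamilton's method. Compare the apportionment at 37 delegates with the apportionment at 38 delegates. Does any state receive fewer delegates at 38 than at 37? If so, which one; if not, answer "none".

Arden

At 37 seats: Arden 3, Brisco 11, Carrow 7, Dorne 6, Eskel 10.
At 38 seats: Arden 2, Brisco 12, Carrow 7, Dorne 6, Eskel 11.
Arden drops from 3 to 2.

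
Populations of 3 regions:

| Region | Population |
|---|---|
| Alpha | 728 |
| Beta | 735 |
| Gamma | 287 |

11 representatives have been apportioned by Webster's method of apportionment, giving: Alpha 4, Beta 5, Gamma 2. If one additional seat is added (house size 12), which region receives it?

Alpha

Priority for the next seat is population ÷ (current seats + 0.5).
Priorities: Alpha 161.778, Beta 133.636, Gamma 114.800.
Highest priority: Alpha.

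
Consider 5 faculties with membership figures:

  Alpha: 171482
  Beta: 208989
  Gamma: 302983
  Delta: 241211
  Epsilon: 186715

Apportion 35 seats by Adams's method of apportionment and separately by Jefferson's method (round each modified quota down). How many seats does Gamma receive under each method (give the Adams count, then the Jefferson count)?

Adams: Alpha 5, Beta 7, Gamma 9, Delta 8, Epsilon 6.
Jefferson: Alpha 5, Beta 6, Gamma 10, Delta 8, Epsilon 6.
Gamma gets 9 under Adams and 10 under Jefferson.

9 and 10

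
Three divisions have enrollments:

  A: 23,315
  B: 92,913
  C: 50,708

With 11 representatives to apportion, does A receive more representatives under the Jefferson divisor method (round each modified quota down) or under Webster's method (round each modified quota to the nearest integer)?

Jefferson: A 1, B 7, C 3.
Webster: A 2, B 6, C 3.
A gets 1 under Jefferson and 2 under Webster.

Webster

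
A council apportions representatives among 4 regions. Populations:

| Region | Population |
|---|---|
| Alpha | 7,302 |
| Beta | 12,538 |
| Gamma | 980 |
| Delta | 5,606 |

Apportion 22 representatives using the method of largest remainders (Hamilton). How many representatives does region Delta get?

5

Total 26426; standard divisor 26426/22 ≈ 1201.182.
Standard quotas: Alpha 6.0790, Beta 10.4381, Gamma 0.8159, Delta 4.6671.
Lower quotas: Alpha 6, Beta 10, Gamma 0, Delta 4 (sum 20, leaving 2 seats).
Remainders in descending order: Gamma 0.8159, Delta 0.6671, Beta 0.4381, Alpha 0.0790.
Largest remainders: Gamma, Delta receive the extra seats.
Delta receives 5.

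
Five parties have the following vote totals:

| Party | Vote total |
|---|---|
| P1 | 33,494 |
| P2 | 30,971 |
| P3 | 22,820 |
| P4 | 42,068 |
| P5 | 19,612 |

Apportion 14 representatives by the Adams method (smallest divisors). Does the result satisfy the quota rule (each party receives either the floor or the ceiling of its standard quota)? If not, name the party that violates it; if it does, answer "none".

none

Standard quotas: P1 3.148, P2 2.911, P3 2.145, P4 3.954, P5 1.843.
Adams allocation: P1 3, P2 3, P3 2, P4 4, P5 2.
Every allocation lies between the lower and upper quota.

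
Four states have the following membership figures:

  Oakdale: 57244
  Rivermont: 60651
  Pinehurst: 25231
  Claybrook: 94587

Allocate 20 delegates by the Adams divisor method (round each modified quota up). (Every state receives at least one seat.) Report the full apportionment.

Standard divisor 237713/20 ≈ 11885.65; standard quotas: Oakdale 4.816, Rivermont 5.103, Pinehurst 2.123, Claybrook 7.958.
Rounding up gives 5, 6, 3, 8 = 22 seats, so the divisor must be adjusted.
With modified divisor 13100: modified quotas Oakdale 4.370, Rivermont 4.630, Pinehurst 1.926, Claybrook 7.220.
Rounding up: Oakdale 5, Rivermont 5, Pinehurst 2, Claybrook 8 (total 20).

Oakdale 5, Rivermont 5, Pinehurst 2, Claybrook 8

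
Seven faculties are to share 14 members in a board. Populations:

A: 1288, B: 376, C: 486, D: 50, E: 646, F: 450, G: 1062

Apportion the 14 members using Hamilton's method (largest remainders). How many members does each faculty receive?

The standard divisor is 4358/14 ≈ 311.286.
Standard quotas: A 4.138, B 1.208, C 1.561, D 0.161, E 2.075, F 1.446, G 3.412.
Lower quotas: A 4, B 1, C 1, D 0, E 2, F 1, G 3 (sum 12, leaving 2 seats).
Remainders in descending order: C 0.561, F 0.446, G 0.412, B 0.208, D 0.161, A 0.138, E 0.075.
The surplus seats go to C, F.

A 4, B 1, C 2, D 0, E 2, F 2, G 3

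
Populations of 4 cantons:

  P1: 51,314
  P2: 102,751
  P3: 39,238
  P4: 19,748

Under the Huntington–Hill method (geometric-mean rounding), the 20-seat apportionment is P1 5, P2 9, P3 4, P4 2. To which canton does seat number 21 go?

P2

Priority for the next seat is population ÷ (√(s·(s+1))).
Priorities: P1 9368.612, P2 10830.906, P3 8773.884, P4 8062.087.
Highest priority: P2.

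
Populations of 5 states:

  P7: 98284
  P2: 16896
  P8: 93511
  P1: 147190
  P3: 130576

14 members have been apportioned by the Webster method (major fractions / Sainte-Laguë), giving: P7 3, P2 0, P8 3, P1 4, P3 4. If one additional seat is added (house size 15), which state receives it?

P2

Priority for the next seat is population ÷ (current seats + 0.5).
Priorities: P7 28081.143, P2 33792.000, P8 26717.429, P1 32708.889, P3 29016.889.
Highest priority: P2.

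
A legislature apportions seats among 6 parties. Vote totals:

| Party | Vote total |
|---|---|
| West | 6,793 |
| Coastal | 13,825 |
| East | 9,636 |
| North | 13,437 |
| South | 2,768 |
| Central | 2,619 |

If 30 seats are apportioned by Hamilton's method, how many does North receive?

Standard divisor: 49078 ÷ 30 ≈ 1635.933.
Standard quotas: West 4.1524, Coastal 8.4508, East 5.8902, North 8.2137, South 1.6920, Central 1.6009.
Lower quotas: West 4, Coastal 8, East 5, North 8, South 1, Central 1 (sum 27, leaving 3 seats).
Remainders in descending order: East 0.8902, South 0.6920, Central 0.6009, Coastal 0.4508, North 0.2137, West 0.1524.
Largest remainders: East, South, Central receive the extra seats.
North receives 8.

8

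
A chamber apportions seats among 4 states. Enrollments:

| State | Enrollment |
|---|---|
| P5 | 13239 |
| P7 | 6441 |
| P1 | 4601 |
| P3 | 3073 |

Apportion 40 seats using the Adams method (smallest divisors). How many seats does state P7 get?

9

Standard divisor 27354/40 ≈ 683.85; standard quotas: P5 19.360, P7 9.419, P1 6.728, P3 4.494.
Rounding up gives 20, 10, 7, 5 = 42 seats, so the divisor must be adjusted.
With modified divisor 730: modified quotas P5 18.136, P7 8.823, P1 6.303, P3 4.210.
Rounding up: P5 19, P7 9, P1 7, P3 5 (total 40).
P7 receives 9.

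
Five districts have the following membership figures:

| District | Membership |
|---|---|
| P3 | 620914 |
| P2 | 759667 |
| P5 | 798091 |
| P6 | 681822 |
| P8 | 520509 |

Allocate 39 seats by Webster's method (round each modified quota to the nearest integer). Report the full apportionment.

P3 7; P2 9; P5 9; P6 8; P8 6

Standard divisor 3381003/39 ≈ 86692.385; standard quotas: P3 7.162, P2 8.763, P5 9.206, P6 7.865, P8 6.004.
Rounding to the nearest integer gives P3 7, P2 9, P5 9, P6 8, P8 6 — total 39, matching the house size, so no adjustment is needed.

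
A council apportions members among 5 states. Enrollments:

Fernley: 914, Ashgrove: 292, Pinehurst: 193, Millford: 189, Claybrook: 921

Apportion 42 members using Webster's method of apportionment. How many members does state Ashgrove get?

Standard divisor 2509/42 ≈ 59.738; standard quotas: Fernley 15.300, Ashgrove 4.888, Pinehurst 3.231, Millford 3.164, Claybrook 15.417.
Rounding to the nearest integer gives 15, 5, 3, 3, 15 = 41 seats, so the divisor must be adjusted.
With modified divisor 59.2: modified quotas Fernley 15.439, Ashgrove 4.932, Pinehurst 3.260, Millford 3.193, Claybrook 15.557.
Rounding to the nearest integer: Fernley 15, Ashgrove 5, Pinehurst 3, Millford 3, Claybrook 16 (total 42).
Ashgrove receives 5.

5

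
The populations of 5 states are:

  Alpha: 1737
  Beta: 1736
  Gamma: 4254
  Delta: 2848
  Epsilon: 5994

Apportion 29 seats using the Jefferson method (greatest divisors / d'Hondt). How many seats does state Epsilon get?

11

Standard divisor 16569/29 ≈ 571.345; standard quotas: Alpha 3.040, Beta 3.038, Gamma 7.446, Delta 4.985, Epsilon 10.491.
Rounding down gives 3, 3, 7, 4, 10 = 27 seats, so the divisor must be adjusted.
With modified divisor 540: modified quotas Alpha 3.217, Beta 3.215, Gamma 7.878, Delta 5.274, Epsilon 11.100.
Rounding down: Alpha 3, Beta 3, Gamma 7, Delta 5, Epsilon 11 (total 29).
Epsilon receives 11.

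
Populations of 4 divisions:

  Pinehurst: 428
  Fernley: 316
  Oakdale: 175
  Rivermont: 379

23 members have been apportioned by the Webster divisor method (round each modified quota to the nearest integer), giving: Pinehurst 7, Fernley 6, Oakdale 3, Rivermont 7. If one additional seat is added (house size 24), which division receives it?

Pinehurst

Priority for the next seat is population ÷ (current seats + 0.5).
Priorities: Pinehurst 57.067, Fernley 48.615, Oakdale 50.000, Rivermont 50.533.
Highest priority: Pinehurst.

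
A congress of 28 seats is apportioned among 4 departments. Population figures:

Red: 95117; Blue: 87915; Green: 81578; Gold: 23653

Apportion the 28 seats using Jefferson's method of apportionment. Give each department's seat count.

Standard divisor 288263/28 ≈ 10295.107; standard quotas: Red 9.239, Blue 8.539, Green 7.924, Gold 2.297.
Rounding down gives 9, 8, 7, 2 = 26 seats, so the divisor must be adjusted.
With modified divisor 9600: modified quotas Red 9.908, Blue 9.158, Green 8.498, Gold 2.464.
Rounding down: Red 9, Blue 9, Green 8, Gold 2 (total 28).

Red 9, Blue 9, Green 8, Gold 2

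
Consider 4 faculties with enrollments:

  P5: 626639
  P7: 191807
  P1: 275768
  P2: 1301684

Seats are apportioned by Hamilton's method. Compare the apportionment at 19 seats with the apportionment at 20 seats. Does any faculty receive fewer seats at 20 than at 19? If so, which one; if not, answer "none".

At 19 seats: P5 5, P7 2, P1 2, P2 10.
At 20 seats: P5 5, P7 2, P1 2, P2 11.
No faculty's allocation decreased.

none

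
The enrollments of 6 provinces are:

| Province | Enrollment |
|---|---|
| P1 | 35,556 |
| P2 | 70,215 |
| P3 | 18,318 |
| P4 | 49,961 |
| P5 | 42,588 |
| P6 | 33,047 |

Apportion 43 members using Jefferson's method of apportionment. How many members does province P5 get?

7

Standard divisor 249685/43 ≈ 5806.628; standard quotas: P1 6.123, P2 12.092, P3 3.155, P4 8.604, P5 7.334, P6 5.691.
Rounding down gives 6, 12, 3, 8, 7, 5 = 41 seats, so the divisor must be adjusted.
With modified divisor 5450: modified quotas P1 6.524, P2 12.883, P3 3.361, P4 9.167, P5 7.814, P6 6.064.
Rounding down: P1 6, P2 12, P3 3, P4 9, P5 7, P6 6 (total 43).
P5 receives 7.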